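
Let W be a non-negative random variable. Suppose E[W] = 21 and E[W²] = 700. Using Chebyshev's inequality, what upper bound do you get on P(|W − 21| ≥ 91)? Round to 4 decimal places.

0.0313

Var(W) = E[W²] − (E[W])² = 700 − 441 = 259.
Chebyshev's inequality: P(|W − μ| ≥ t) ≤ Var(W)/t² = 259/8281 = 0.0313.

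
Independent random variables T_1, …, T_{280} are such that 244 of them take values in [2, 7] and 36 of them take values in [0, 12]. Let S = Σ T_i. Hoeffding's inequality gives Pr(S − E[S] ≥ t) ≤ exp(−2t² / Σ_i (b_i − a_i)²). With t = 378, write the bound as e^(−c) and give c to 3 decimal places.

Σ(b_i − a_i)² = 244·5² + 36·12² = 11284.
c = 2t² / 11284 = 2·378² / 11284 = 25.3251.

25.325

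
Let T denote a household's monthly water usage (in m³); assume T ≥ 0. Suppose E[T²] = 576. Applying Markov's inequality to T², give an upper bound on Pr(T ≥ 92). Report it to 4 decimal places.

Since T ≥ 0, the event {T ≥ 92} is the same as {T² ≥ 8464}.
Markov's inequality applied to T² gives Pr(T² ≥ 8464) ≤ E[T²]/8464 = 576/8464 = 0.0681.

0.0681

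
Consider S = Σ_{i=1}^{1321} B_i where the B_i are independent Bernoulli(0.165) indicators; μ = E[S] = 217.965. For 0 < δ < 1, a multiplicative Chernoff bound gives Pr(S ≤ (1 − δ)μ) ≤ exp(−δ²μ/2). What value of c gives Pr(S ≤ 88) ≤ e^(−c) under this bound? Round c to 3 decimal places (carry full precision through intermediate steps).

38.747

Write 88 = (1 − δ)μ, so δ = 1 − 88/217.965 = 0.5962655…
Then the exponent is δ²μ/2 = (μ − 88)²/(2μ) = 38.746820.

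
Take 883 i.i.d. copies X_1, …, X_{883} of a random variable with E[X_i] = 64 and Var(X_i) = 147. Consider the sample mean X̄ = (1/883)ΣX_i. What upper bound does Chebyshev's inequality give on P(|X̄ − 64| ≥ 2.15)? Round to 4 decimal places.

0.0360

Var(X̄) = Var(X_i)/n = 147/883 = 0.16648.
Chebyshev: P(|X̄ − 64| ≥ 2.15) ≤ Var(X̄)/(2.15)² = 147/(883·2.15²) = 0.0360.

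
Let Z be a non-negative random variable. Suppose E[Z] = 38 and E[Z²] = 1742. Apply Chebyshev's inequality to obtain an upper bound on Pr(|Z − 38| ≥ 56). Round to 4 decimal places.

Var(Z) = E[Z²] − (E[Z])² = 1742 − 1444 = 298.
Chebyshev's inequality: Pr(|Z − μ| ≥ t) ≤ Var(Z)/t² = 298/3136 = 0.0950.

0.0950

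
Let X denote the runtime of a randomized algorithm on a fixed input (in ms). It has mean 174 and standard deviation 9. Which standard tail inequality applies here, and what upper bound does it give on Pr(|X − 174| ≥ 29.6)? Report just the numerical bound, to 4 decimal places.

0.0924

Mean and variance are known, so Chebyshev's inequality applies.
Chebyshev: Pr(|X − μ| ≥ t) ≤ Var(X)/t².
Var(X) = σ² = 9² = 81.
Bound = 81 / 876.16 = 0.0924.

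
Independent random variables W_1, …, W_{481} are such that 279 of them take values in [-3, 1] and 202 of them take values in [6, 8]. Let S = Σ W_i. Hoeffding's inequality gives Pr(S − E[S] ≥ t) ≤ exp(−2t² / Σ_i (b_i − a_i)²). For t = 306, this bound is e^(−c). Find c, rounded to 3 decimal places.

Σ(b_i − a_i)² = 279·4² + 202·2² = 5272.
c = 2t² / 5272 = 2·306² / 5272 = 35.5220.

35.522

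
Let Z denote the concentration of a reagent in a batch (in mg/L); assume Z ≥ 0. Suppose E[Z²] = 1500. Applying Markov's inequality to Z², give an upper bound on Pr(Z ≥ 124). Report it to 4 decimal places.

0.0976

Since Z ≥ 0, the event {Z ≥ 124} is the same as {Z² ≥ 15376}.
Markov's inequality applied to Z² gives Pr(Z² ≥ 15376) ≤ E[Z²]/15376 = 1500/15376 = 0.0976.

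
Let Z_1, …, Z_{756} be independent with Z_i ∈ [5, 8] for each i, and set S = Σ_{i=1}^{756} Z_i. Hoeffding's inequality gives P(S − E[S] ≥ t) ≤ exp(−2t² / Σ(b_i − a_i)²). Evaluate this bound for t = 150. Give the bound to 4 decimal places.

0.0013

Σ(b_i − a_i)² = 756·(3)² = 6804.
Exponent = 2·150²/6804 = 6.6138.
Bound = exp(−6.6138) = 0.00134.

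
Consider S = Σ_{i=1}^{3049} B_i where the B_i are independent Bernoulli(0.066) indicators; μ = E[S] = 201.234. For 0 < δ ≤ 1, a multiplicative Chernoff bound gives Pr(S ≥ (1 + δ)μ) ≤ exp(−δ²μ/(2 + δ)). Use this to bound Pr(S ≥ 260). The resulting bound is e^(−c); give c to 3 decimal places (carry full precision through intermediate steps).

7.487

Write 260 = (1 + δ)μ, so δ = 260/201.234 − 1 = 0.2920282…
Then the exponent is δ²μ/(2 + δ) = (260 − μ)² / (μ·(2 + δ)) = 7.487398.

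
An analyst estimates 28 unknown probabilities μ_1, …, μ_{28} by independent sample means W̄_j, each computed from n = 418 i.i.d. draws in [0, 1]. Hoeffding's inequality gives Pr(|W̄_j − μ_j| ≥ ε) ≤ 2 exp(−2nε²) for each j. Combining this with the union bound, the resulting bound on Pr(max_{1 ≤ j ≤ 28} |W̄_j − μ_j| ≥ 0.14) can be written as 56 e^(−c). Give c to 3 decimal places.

Union bound over the 28 events: Pr(max_{1 ≤ j ≤ 28} |W̄_j − μ_j| ≥ 0.14) ≤ 28·2·exp(−2nε²) = 56 exp(−2·418·0.14²).
So c = 2·418·0.14² = 16.3856.

16.386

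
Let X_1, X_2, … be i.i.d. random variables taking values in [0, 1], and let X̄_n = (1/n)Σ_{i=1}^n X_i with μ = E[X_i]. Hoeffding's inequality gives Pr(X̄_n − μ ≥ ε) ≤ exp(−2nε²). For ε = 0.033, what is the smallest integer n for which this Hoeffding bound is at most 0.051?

1367

Require exp(−2nε²) ≤ 0.051, i.e. 2nε² ≥ ln(1/0.051) = 2.975930.
So n ≥ 2.975930 / (2·0.033²) = 1366.359.
The smallest integer n is 1367.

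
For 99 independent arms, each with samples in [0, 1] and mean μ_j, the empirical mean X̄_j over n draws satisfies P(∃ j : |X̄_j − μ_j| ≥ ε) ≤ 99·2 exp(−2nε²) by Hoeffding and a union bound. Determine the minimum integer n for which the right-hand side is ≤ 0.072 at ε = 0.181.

Need 2·99·exp(−2nε²) ≤ 0.072, i.e. exp(−2nε²) ≤ 0.072/198.
So 2nε² ≥ ln(198/0.072) = 7.919356.
Hence n ≥ 7.919356/(2·0.181²) = 120.866.
The smallest integer n is 121.

121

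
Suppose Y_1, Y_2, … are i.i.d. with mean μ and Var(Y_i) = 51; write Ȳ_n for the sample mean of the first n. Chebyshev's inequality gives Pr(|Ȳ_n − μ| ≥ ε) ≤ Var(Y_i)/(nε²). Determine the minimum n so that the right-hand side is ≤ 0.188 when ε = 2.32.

51

Require 51/(n·2.32²) ≤ 0.188, i.e. n ≥ 51/(0.188·2.32²) = 50.401.
The smallest integer n is 51.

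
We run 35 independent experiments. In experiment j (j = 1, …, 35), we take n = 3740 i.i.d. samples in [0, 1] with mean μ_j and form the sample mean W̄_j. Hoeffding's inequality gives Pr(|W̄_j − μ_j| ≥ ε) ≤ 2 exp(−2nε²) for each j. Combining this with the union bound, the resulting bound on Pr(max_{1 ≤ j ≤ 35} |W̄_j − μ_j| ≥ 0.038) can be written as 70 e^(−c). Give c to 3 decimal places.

10.801

Union bound over the 35 events: Pr(max_{1 ≤ j ≤ 35} |W̄_j − μ_j| ≥ 0.038) ≤ 35·2·exp(−2nε²) = 70 exp(−2·3740·0.038²).
So c = 2·3740·0.038² = 10.8011.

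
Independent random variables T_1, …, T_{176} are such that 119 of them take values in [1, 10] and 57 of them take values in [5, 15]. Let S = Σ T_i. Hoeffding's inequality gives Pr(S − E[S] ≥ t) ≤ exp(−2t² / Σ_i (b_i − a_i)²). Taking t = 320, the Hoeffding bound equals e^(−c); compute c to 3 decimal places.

13.352

Σ(b_i − a_i)² = 119·9² + 57·10² = 15339.
c = 2t² / 15339 = 2·320² / 15339 = 13.3516.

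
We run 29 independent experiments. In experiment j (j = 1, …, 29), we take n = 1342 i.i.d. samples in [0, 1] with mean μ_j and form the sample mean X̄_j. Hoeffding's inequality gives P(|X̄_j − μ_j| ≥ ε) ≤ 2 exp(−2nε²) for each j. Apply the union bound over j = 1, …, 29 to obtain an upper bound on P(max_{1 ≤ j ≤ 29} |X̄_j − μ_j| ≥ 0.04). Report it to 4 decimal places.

Per-experiment Hoeffding bound: 2·exp(−2·1342·0.04²) = 2·exp(−4.29440) = 0.02729.
Union bound over 29 events: 29·0.02729 = 0.79140.

0.7914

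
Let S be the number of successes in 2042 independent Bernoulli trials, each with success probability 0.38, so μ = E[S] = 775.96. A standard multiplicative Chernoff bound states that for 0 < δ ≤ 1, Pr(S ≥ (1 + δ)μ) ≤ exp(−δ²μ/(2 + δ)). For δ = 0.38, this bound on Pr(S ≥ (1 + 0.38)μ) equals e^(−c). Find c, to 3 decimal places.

47.079

c = δ²μ/(2 + δ) = 0.38²·775.96/(2 + 0.38) = 47.0793.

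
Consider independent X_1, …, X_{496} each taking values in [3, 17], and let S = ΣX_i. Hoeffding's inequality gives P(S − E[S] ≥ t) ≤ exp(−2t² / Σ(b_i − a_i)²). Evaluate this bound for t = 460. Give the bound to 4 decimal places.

0.0129

Σ(b_i − a_i)² = 496·(14)² = 97216.
Exponent = 2·460²/97216 = 4.3532.
Bound = exp(−4.3532) = 0.01287.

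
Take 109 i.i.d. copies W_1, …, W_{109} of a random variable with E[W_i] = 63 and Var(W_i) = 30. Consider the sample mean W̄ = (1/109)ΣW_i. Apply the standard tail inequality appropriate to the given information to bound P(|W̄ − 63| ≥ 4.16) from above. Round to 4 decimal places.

0.0159

With mean and variance of each term known, Chebyshev's inequality bounds the deviation of the sum (or sample mean).
Var(W̄) = Var(W_i)/n = 30/109 = 0.27523.
Chebyshev: P(|W̄ − 63| ≥ 4.16) ≤ Var(W̄)/(4.16)² = 30/(109·4.16²) = 0.0159.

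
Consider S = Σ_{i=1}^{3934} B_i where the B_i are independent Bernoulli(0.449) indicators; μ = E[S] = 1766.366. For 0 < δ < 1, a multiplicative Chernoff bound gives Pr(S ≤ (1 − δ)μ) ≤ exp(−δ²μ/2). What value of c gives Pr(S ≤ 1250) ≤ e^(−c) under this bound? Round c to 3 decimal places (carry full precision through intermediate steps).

75.475

Write 1250 = (1 − δ)μ, so δ = 1 − 1250/1766.366 = 0.2923324…
Then the exponent is δ²μ/2 = (μ − 1250)²/(2μ) = 75.475254.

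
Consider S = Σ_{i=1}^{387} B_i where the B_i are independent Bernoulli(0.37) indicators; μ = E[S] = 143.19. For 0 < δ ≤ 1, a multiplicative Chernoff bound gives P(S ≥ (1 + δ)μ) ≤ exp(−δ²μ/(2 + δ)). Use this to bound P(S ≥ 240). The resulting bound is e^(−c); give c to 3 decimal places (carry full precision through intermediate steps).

Write 240 = (1 + δ)μ, so δ = 240/143.19 − 1 = 0.6760947…
Then the exponent is δ²μ/(2 + δ) = (240 − μ)² / (μ·(2 + δ)) = 24.458300.

24.458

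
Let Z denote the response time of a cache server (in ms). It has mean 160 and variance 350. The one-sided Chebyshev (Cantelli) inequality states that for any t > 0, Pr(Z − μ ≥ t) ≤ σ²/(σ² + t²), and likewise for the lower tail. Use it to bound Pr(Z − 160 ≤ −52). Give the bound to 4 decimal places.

0.1146

Here σ² = 350 and t = 52, so σ² + t² = 3054.
Cantelli's bound: 350/3054 = 0.1146.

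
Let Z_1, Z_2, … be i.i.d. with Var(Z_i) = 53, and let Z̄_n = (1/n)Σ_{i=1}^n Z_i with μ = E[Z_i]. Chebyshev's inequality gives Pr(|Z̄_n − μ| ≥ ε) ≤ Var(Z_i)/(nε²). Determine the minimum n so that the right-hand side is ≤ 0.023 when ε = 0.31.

23979

Require 53/(n·0.31²) ≤ 0.023, i.e. n ≥ 53/(0.023·0.31²) = 23978.645.
The smallest integer n is 23979.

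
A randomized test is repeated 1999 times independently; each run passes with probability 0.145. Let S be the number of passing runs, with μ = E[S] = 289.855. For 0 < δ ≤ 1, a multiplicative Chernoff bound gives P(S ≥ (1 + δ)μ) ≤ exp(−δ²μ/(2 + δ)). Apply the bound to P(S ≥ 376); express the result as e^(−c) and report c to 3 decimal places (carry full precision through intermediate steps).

Write 376 = (1 + δ)μ, so δ = 376/289.855 − 1 = 0.2972003…
Then the exponent is δ²μ/(2 + δ) = (376 − μ)² / (μ·(2 + δ)) = 11.145011.

11.145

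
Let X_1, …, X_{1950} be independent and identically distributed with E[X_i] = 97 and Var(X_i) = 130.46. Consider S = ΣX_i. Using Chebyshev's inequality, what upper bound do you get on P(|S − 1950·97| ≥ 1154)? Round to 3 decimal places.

0.191

Var(S) = n·Var(X_i) = 1950·130.46 = 254397.
Chebyshev: P(|S − 1950·97| ≥ 1154) ≤ Var(S)/1154² = 254397/1331716 = 0.1910.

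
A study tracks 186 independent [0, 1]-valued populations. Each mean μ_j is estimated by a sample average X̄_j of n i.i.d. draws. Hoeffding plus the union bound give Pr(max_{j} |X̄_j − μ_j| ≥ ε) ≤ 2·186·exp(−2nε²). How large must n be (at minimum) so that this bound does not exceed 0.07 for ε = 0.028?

Need 2·186·exp(−2nε²) ≤ 0.07, i.e. exp(−2nε²) ≤ 0.07/372.
So 2nε² ≥ ln(372/0.07) = 8.578154.
Hence n ≥ 8.578154/(2·0.028²) = 5470.761.
The smallest integer n is 5471.

5471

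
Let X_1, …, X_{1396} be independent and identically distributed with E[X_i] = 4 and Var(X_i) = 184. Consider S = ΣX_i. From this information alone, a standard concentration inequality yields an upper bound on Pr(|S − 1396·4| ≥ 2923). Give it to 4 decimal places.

0.0301

With mean and variance of each term known, Chebyshev's inequality bounds the deviation of the sum (or sample mean).
Var(S) = n·Var(X_i) = 1396·184 = 256864.
Chebyshev: Pr(|S − 1396·4| ≥ 2923) ≤ Var(S)/2923² = 256864/8543929 = 0.0301.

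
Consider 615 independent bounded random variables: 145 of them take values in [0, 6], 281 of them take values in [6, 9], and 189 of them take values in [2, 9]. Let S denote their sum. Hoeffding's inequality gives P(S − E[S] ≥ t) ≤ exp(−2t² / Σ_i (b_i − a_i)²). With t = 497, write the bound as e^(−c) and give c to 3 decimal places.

Σ(b_i − a_i)² = 145·6² + 281·3² + 189·7² = 17010.
c = 2t² / 17010 = 2·497² / 17010 = 29.0428.

29.043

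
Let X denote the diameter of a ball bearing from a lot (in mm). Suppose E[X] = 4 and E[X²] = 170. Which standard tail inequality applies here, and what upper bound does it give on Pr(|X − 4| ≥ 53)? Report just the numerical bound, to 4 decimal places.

The first two moments determine the variance, so Chebyshev's inequality is the sharpest standard bound available.
Var(X) = E[X²] − (E[X])² = 170 − 16 = 154.
Chebyshev's inequality: Pr(|X − μ| ≥ t) ≤ Var(X)/t² = 154/2809 = 0.0548.

0.0548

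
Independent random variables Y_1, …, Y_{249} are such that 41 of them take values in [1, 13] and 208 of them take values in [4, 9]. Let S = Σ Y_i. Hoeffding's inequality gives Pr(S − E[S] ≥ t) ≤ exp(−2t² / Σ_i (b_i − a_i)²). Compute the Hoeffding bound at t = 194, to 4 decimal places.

Σ(b_i − a_i)² = 41·12² + 208·5² = 11104.
Exponent = 2·194² / 11104 = 6.77882.
Bound = exp(−6.77882) = 0.00114.

0.0011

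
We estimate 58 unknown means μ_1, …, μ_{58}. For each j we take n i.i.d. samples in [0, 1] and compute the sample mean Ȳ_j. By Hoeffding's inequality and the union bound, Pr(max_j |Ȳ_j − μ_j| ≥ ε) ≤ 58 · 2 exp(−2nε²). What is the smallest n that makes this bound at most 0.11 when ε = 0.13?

Need 2·58·exp(−2nε²) ≤ 0.11, i.e. exp(−2nε²) ≤ 0.11/116.
So 2nε² ≥ ln(116/0.11) = 6.960865.
Hence n ≥ 6.960865/(2·0.13²) = 205.943.
The smallest integer n is 206.

206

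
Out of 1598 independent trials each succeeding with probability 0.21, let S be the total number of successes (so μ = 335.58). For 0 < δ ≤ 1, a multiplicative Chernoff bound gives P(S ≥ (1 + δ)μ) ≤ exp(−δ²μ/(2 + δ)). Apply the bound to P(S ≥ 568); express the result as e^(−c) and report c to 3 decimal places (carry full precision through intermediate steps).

59.783

Write 568 = (1 + δ)μ, so δ = 568/335.58 − 1 = 0.6925919…
Then the exponent is δ²μ/(2 + δ) = (568 − μ)² / (μ·(2 + δ)) = 59.783369.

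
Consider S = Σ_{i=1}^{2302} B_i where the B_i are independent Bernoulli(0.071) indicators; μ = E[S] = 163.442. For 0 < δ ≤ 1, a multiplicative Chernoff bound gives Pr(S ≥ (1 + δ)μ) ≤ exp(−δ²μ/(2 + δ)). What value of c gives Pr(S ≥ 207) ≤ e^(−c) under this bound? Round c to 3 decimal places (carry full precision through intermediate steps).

5.122

Write 207 = (1 + δ)μ, so δ = 207/163.442 − 1 = 0.2665043…
Then the exponent is δ²μ/(2 + δ) = (207 − μ)² / (μ·(2 + δ)) = 5.121718.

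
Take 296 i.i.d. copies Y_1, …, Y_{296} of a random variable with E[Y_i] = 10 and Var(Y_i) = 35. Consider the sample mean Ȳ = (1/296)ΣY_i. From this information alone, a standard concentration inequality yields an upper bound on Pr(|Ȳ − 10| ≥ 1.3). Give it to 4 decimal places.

With mean and variance of each term known, Chebyshev's inequality bounds the deviation of the sum (or sample mean).
Var(Ȳ) = Var(Y_i)/n = 35/296 = 0.11824.
Chebyshev: Pr(|Ȳ − 10| ≥ 1.3) ≤ Var(Ȳ)/(1.3)² = 35/(296·1.3²) = 0.0700.

0.0700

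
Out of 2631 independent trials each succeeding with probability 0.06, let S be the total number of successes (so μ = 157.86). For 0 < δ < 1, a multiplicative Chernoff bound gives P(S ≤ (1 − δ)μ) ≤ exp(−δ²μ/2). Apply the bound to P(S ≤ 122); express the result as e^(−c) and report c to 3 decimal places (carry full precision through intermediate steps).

4.073

Write 122 = (1 − δ)μ, so δ = 1 − 122/157.86 = 0.2271633…
Then the exponent is δ²μ/2 = (μ − 122)²/(2μ) = 4.073038.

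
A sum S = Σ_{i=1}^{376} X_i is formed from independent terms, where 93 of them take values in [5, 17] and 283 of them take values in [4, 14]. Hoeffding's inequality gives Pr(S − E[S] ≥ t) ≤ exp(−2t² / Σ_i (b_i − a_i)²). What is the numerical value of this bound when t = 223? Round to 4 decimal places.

Σ(b_i − a_i)² = 93·12² + 283·10² = 41692.
Exponent = 2·223² / 41692 = 2.38554.
Bound = exp(−2.38554) = 0.09204.

0.0920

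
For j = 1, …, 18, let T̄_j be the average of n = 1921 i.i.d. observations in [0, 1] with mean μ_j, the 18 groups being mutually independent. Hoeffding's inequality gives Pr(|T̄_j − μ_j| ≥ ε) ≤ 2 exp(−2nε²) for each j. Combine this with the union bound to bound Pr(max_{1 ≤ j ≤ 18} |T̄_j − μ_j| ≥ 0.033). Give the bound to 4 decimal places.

Per-experiment Hoeffding bound: 2·exp(−2·1921·0.033²) = 2·exp(−4.18394) = 0.030477.
Union bound over 18 events: 18·0.030477 = 0.54858.

0.5486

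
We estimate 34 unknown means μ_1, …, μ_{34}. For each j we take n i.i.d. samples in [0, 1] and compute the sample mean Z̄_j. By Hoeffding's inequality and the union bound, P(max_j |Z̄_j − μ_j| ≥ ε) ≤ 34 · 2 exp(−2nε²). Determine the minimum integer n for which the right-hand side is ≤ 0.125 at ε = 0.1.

315

Need 2·34·exp(−2nε²) ≤ 0.125, i.e. exp(−2nε²) ≤ 0.125/68.
So 2nε² ≥ ln(68/0.125) = 6.298949.
Hence n ≥ 6.298949/(2·0.1²) = 314.947.
The smallest integer n is 315.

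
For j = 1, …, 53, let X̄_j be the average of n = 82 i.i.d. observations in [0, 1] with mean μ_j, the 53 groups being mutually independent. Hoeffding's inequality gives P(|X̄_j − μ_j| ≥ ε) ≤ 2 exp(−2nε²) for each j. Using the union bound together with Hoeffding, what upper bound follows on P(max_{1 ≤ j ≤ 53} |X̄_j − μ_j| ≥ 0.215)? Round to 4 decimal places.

Per-experiment Hoeffding bound: 2·exp(−2·82·0.215²) = 2·exp(−7.58090) = 0.0010202.
Union bound over 53 events: 53·0.0010202 = 0.05407.

0.0541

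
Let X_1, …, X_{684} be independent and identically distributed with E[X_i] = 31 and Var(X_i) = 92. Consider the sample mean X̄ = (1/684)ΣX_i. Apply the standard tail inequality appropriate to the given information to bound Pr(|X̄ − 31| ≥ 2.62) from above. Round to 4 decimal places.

0.0196

With mean and variance of each term known, Chebyshev's inequality bounds the deviation of the sum (or sample mean).
Var(X̄) = Var(X_i)/n = 92/684 = 0.1345.
Chebyshev: Pr(|X̄ − 31| ≥ 2.62) ≤ Var(X̄)/(2.62)² = 92/(684·2.62²) = 0.0196.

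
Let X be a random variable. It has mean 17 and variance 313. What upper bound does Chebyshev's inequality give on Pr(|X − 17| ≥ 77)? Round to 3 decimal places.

0.053

Chebyshev: Pr(|X − μ| ≥ t) ≤ Var(X)/t².
Bound = 313 / 5929 = 0.0528.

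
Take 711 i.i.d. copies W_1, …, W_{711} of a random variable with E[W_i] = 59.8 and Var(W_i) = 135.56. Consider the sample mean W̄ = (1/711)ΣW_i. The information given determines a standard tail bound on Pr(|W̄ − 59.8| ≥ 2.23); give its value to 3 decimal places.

0.038

With mean and variance of each term known, Chebyshev's inequality bounds the deviation of the sum (or sample mean).
Var(W̄) = Var(W_i)/n = 135.56/711 = 0.19066.
Chebyshev: Pr(|W̄ − 59.8| ≥ 2.23) ≤ Var(W̄)/(2.23)² = 135.56/(711·2.23²) = 0.0383.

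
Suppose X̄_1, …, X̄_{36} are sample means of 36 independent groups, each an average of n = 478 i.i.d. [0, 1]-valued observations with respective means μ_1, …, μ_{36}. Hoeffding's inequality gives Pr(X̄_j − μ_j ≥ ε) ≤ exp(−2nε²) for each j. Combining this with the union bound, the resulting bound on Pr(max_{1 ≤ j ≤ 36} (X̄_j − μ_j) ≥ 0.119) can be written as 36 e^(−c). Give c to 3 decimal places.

13.538

Union bound over the 36 events: Pr(max_{1 ≤ j ≤ 36} (X̄_j − μ_j) ≥ 0.119) ≤ 36·exp(−2nε²) = 36 exp(−2·478·0.119²).
So c = 2·478·0.119² = 13.5379.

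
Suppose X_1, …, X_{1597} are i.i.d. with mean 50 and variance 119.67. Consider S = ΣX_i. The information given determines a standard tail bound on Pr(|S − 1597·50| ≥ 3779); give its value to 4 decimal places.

0.0134

With mean and variance of each term known, Chebyshev's inequality bounds the deviation of the sum (or sample mean).
Var(S) = n·Var(X_i) = 1597·119.67 = 191112.99.
Chebyshev: Pr(|S − 1597·50| ≥ 3779) ≤ Var(S)/3779² = 191112.99/14280841 = 0.0134.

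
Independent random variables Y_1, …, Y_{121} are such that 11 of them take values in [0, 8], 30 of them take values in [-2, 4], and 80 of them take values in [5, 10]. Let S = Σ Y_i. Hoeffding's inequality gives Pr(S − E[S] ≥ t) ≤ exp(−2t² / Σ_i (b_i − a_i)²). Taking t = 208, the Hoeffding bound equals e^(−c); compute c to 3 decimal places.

Σ(b_i − a_i)² = 11·8² + 30·6² + 80·5² = 3784.
c = 2t² / 3784 = 2·208² / 3784 = 22.8668.

22.867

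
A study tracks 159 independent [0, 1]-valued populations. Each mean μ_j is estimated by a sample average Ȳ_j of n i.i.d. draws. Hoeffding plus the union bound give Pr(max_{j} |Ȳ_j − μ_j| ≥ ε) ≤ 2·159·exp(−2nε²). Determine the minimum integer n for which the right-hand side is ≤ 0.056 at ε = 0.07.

883

Need 2·159·exp(−2nε²) ≤ 0.056, i.e. exp(−2nε²) ≤ 0.056/318.
So 2nε² ≥ ln(318/0.056) = 8.644455.
Hence n ≥ 8.644455/(2·0.07²) = 882.087.
The smallest integer n is 883.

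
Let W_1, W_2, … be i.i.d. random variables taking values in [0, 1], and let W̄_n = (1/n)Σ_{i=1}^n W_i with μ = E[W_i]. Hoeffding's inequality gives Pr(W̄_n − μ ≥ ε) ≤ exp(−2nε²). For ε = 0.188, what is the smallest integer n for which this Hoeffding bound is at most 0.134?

29

Require exp(−2nε²) ≤ 0.134, i.e. 2nε² ≥ ln(1/0.134) = 2.009915.
So n ≥ 2.009915 / (2·0.188²) = 28.434.
The smallest integer n is 29.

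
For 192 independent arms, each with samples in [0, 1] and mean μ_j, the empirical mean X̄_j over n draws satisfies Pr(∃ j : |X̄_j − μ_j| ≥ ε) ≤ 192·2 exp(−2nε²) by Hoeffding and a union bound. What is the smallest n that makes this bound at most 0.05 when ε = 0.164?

167

Need 2·192·exp(−2nε²) ≤ 0.05, i.e. exp(−2nε²) ≤ 0.05/384.
So 2nε² ≥ ln(384/0.05) = 8.946375.
Hence n ≥ 8.946375/(2·0.164²) = 166.314.
The smallest integer n is 167.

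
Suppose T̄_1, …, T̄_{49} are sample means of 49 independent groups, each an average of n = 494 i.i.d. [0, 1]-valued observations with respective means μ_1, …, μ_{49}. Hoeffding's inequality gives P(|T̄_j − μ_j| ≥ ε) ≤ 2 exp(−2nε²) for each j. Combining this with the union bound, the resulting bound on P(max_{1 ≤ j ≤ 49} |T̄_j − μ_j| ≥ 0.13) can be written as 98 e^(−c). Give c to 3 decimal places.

16.697

Union bound over the 49 events: P(max_{1 ≤ j ≤ 49} |T̄_j − μ_j| ≥ 0.13) ≤ 49·2·exp(−2nε²) = 98 exp(−2·494·0.13²).
So c = 2·494·0.13² = 16.6972.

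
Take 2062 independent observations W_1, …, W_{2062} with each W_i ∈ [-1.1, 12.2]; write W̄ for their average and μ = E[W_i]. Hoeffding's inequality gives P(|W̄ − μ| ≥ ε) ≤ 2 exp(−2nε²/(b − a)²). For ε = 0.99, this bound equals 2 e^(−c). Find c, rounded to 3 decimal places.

c = 2nε²/(b − a)² = 2·2062·0.99² / 13.3² = 22.8500.

22.850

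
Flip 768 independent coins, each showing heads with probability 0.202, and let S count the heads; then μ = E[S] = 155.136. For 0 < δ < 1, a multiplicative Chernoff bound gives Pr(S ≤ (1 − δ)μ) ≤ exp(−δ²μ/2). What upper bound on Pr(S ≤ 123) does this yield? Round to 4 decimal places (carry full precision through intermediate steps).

Write 123 = (1 − δ)μ, so δ = 1 − 123/155.136 = 0.2071473…
Then the exponent is δ²μ/2 = (μ − 123)²/(2μ) = 3.328442.
Bound = exp(−3.328442) = 0.03585.

0.0358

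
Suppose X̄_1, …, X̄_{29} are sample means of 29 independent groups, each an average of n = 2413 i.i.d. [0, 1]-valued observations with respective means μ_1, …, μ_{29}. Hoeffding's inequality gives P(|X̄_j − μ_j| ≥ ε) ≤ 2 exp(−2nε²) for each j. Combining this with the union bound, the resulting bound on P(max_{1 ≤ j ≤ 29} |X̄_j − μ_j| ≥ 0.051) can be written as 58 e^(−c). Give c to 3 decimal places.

12.552

Union bound over the 29 events: P(max_{1 ≤ j ≤ 29} |X̄_j − μ_j| ≥ 0.051) ≤ 29·2·exp(−2nε²) = 58 exp(−2·2413·0.051²).
So c = 2·2413·0.051² = 12.5524.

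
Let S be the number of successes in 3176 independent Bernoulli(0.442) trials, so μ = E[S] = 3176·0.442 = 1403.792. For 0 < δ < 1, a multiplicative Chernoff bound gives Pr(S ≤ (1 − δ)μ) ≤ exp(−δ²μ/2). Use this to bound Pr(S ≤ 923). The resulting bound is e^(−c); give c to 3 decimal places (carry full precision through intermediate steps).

Write 923 = (1 − δ)μ, so δ = 1 − 923/1403.792 = 0.3424952…
Then the exponent is δ²μ/2 = (μ − 923)²/(2μ) = 82.334472.

82.334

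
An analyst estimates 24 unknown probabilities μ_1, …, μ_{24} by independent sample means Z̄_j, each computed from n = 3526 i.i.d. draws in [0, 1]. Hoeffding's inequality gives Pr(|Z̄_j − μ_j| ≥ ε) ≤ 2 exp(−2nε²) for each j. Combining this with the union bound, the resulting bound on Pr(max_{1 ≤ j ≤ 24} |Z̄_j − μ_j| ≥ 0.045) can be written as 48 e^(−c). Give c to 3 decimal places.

14.280

Union bound over the 24 events: Pr(max_{1 ≤ j ≤ 24} |Z̄_j − μ_j| ≥ 0.045) ≤ 24·2·exp(−2nε²) = 48 exp(−2·3526·0.045²).
So c = 2·3526·0.045² = 14.2803.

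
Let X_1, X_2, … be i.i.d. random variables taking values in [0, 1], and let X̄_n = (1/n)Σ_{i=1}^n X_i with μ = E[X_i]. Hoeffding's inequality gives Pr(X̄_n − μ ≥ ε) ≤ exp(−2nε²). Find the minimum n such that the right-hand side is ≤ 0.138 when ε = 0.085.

138

Require exp(−2nε²) ≤ 0.138, i.e. 2nε² ≥ ln(1/0.138) = 1.980502.
So n ≥ 1.980502 / (2·0.085²) = 137.059.
The smallest integer n is 138.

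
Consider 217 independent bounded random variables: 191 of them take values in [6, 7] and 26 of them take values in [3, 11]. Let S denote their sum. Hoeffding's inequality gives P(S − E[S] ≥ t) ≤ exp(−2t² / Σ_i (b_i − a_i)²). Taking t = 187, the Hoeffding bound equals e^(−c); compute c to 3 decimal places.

37.702

Σ(b_i − a_i)² = 191·1² + 26·8² = 1855.
c = 2t² / 1855 = 2·187² / 1855 = 37.7024.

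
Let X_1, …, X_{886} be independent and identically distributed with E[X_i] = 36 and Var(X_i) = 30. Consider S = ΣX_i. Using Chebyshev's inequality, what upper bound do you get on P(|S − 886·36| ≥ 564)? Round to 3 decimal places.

0.084

Var(S) = n·Var(X_i) = 886·30 = 26580.
Chebyshev: P(|S − 886·36| ≥ 564) ≤ Var(S)/564² = 26580/318096 = 0.0836.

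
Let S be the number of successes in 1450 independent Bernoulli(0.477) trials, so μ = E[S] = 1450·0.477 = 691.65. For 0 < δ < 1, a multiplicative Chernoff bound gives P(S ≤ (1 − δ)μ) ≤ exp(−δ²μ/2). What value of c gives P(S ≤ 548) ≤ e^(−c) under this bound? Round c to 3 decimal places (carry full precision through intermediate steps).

Write 548 = (1 − δ)μ, so δ = 1 − 548/691.65 = 0.2076918…
Then the exponent is δ²μ/2 = (μ − 548)²/(2μ) = 14.917460.

14.917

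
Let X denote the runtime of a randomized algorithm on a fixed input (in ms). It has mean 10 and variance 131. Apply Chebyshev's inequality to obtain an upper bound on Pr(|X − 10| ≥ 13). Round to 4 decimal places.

0.7751

Chebyshev: Pr(|X − μ| ≥ t) ≤ Var(X)/t².
Bound = 131 / 169 = 0.7751.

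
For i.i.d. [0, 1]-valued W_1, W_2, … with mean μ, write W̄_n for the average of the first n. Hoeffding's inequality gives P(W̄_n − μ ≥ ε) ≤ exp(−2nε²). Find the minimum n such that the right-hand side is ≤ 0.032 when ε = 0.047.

Require exp(−2nε²) ≤ 0.032, i.e. 2nε² ≥ ln(1/0.032) = 3.442019.
So n ≥ 3.442019 / (2·0.047²) = 779.090.
The smallest integer n is 780.

780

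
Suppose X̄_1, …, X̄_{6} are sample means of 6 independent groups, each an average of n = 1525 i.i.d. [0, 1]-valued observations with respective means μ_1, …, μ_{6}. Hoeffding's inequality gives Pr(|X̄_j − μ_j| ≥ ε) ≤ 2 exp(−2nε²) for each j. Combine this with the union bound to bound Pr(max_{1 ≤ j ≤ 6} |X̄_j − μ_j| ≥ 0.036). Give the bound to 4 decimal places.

Per-experiment Hoeffding bound: 2·exp(−2·1525·0.036²) = 2·exp(−3.95280) = 0.038402.
Union bound over 6 events: 6·0.038402 = 0.23041.

0.2304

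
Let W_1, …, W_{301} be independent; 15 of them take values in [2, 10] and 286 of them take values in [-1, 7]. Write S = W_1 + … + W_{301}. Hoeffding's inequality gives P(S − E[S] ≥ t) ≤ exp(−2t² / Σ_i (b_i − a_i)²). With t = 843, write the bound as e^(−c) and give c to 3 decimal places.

Σ(b_i − a_i)² = 15·8² + 286·8² = 19264.
c = 2t² / 19264 = 2·843² / 19264 = 73.7800.

73.780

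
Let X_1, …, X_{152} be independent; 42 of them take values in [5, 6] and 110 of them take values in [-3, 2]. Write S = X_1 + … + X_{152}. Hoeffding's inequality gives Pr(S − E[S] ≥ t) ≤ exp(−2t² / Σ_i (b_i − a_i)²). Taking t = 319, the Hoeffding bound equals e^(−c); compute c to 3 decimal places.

72.895

Σ(b_i − a_i)² = 42·1² + 110·5² = 2792.
c = 2t² / 2792 = 2·319² / 2792 = 72.8947.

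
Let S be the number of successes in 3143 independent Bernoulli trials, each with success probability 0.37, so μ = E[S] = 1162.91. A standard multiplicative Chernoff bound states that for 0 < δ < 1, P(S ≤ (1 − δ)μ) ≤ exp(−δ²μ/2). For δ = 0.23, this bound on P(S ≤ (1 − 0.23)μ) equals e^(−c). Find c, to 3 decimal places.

c = δ²μ/2 = 0.23²·1162.91/2 = 30.7590.

30.759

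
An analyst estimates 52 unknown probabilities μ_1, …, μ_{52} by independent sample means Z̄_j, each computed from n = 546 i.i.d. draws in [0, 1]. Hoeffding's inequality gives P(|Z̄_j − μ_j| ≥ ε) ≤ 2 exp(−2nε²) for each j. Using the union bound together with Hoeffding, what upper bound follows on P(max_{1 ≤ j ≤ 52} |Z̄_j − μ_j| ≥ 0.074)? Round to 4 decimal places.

0.2631

Per-experiment Hoeffding bound: 2·exp(−2·546·0.074²) = 2·exp(−5.97979) = 0.0050587.
Union bound over 52 events: 52·0.0050587 = 0.26305.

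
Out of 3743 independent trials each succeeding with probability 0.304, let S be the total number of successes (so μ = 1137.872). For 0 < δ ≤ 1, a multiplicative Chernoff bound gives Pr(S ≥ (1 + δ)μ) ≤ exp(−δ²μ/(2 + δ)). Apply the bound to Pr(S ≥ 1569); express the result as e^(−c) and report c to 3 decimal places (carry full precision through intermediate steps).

Write 1569 = (1 + δ)μ, so δ = 1569/1137.872 − 1 = 0.3788897…
Then the exponent is δ²μ/(2 + δ) = (1569 − μ)² / (μ·(2 + δ)) = 68.666473.

68.666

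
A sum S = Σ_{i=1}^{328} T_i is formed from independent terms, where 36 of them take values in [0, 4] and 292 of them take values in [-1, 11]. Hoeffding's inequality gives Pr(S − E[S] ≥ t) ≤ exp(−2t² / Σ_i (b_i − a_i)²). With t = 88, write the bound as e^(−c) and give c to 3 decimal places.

0.363

Σ(b_i − a_i)² = 36·4² + 292·12² = 42624.
c = 2t² / 42624 = 2·88² / 42624 = 0.3634.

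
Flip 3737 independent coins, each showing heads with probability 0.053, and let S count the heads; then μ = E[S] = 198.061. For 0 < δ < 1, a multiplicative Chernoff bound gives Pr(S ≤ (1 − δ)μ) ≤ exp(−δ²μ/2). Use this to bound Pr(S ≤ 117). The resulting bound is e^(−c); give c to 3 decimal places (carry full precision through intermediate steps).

16.588

Write 117 = (1 − δ)μ, so δ = 1 − 117/198.061 = 0.4092729…
Then the exponent is δ²μ/2 = (μ − 117)²/(2μ) = 16.588035.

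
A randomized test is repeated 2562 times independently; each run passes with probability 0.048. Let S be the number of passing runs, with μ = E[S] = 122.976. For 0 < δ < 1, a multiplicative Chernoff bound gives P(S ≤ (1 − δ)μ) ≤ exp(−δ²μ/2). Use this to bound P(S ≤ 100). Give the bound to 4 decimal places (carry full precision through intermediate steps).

0.1169

Write 100 = (1 − δ)μ, so δ = 1 − 100/122.976 = 0.1868332…
Then the exponent is δ²μ/2 = (μ − 100)²/(2μ) = 2.146340.
Bound = exp(−2.146340) = 0.11691.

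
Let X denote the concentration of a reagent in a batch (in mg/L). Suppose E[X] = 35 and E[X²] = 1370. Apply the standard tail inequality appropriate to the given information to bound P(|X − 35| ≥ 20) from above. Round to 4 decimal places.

The first two moments determine the variance, so Chebyshev's inequality is the sharpest standard bound available.
Var(X) = E[X²] − (E[X])² = 1370 − 1225 = 145.
Chebyshev's inequality: P(|X − μ| ≥ t) ≤ Var(X)/t² = 145/400 = 0.3625.

0.3625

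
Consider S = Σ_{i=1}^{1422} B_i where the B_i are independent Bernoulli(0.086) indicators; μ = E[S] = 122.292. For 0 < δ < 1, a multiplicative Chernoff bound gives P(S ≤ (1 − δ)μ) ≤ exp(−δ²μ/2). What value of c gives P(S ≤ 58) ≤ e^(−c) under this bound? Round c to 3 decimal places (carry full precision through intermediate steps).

16.900

Write 58 = (1 − δ)μ, so δ = 1 − 58/122.292 = 0.5257253…
Then the exponent is δ²μ/2 = (μ − 58)²/(2μ) = 16.899966.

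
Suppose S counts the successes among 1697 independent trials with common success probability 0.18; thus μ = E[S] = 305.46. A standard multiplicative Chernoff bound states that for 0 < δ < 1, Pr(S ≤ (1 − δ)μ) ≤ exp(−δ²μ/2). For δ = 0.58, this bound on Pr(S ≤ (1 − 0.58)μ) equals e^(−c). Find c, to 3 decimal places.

c = δ²μ/2 = 0.58²·305.46/2 = 51.3784.

51.378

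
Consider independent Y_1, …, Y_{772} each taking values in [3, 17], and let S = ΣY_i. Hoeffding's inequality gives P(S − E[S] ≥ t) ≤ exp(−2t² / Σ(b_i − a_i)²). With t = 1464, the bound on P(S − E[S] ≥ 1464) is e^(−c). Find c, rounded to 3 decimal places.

Σ(b_i − a_i)² = 772·(14)² = 151312.
c = 2t²/151312 = 2·1464²/151312 = 28.3295.

28.329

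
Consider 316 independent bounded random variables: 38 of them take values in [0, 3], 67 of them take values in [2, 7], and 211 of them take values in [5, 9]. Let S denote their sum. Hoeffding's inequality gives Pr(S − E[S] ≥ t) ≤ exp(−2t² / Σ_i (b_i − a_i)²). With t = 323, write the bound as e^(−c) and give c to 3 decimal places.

Σ(b_i − a_i)² = 38·3² + 67·5² + 211·4² = 5393.
c = 2t² / 5393 = 2·323² / 5393 = 38.6905.

38.691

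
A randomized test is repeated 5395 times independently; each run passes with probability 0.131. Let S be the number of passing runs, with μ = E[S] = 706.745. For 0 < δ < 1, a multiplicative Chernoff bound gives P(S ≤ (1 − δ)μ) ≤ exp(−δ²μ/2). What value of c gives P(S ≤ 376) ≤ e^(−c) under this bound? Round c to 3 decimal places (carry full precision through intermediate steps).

77.392

Write 376 = (1 − δ)μ, so δ = 1 − 376/706.745 = 0.4679835…
Then the exponent is δ²μ/2 = (μ − 376)²/(2μ) = 77.391602.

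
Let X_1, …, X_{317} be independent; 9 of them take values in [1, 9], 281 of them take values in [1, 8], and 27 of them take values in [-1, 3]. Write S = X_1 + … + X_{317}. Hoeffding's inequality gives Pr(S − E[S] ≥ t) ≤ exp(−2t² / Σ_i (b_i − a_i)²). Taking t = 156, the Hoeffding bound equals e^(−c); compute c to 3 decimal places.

3.294

Σ(b_i − a_i)² = 9·8² + 281·7² + 27·4² = 14777.
c = 2t² / 14777 = 2·156² / 14777 = 3.2938.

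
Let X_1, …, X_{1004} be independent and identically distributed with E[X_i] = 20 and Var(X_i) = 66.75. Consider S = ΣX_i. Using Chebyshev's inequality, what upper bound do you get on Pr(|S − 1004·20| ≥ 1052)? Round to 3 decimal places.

0.061

Var(S) = n·Var(X_i) = 1004·66.75 = 67017.
Chebyshev: Pr(|S − 1004·20| ≥ 1052) ≤ Var(S)/1052² = 67017/1106704 = 0.0606.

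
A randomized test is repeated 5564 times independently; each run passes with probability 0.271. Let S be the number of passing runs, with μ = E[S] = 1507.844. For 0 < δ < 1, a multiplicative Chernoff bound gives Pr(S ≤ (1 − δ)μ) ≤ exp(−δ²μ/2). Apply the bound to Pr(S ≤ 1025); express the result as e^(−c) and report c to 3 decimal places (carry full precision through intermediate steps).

Write 1025 = (1 − δ)μ, so δ = 1 − 1025/1507.844 = 0.3202215…
Then the exponent is δ²μ/2 = (μ − 1025)²/(2μ) = 77.308504.

77.309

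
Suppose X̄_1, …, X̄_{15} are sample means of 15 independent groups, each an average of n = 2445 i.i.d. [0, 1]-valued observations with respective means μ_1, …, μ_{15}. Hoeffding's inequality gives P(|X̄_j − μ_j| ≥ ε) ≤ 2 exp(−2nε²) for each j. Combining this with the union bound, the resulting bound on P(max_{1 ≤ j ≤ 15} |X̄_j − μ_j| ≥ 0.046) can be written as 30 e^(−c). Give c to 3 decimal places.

Union bound over the 15 events: P(max_{1 ≤ j ≤ 15} |X̄_j − μ_j| ≥ 0.046) ≤ 15·2·exp(−2nε²) = 30 exp(−2·2445·0.046²).
So c = 2·2445·0.046² = 10.3472.

10.347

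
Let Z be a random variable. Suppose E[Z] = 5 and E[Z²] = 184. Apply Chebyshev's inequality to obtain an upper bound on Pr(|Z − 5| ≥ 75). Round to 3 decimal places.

Var(Z) = E[Z²] − (E[Z])² = 184 − 25 = 159.
Chebyshev's inequality: Pr(|Z − μ| ≥ t) ≤ Var(Z)/t² = 159/5625 = 0.0283.

0.028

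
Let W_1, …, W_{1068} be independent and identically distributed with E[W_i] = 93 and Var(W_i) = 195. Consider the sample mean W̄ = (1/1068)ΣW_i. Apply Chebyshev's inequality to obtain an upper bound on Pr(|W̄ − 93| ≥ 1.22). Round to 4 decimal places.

0.1227

Var(W̄) = Var(W_i)/n = 195/1068 = 0.18258.
Chebyshev: Pr(|W̄ − 93| ≥ 1.22) ≤ Var(W̄)/(1.22)² = 195/(1068·1.22²) = 0.1227.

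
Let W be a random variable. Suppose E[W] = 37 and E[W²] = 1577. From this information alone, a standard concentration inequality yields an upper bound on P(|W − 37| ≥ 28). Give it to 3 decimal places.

0.265

The first two moments determine the variance, so Chebyshev's inequality is the sharpest standard bound available.
Var(W) = E[W²] − (E[W])² = 1577 − 1369 = 208.
Chebyshev's inequality: P(|W − μ| ≥ t) ≤ Var(W)/t² = 208/784 = 0.2653.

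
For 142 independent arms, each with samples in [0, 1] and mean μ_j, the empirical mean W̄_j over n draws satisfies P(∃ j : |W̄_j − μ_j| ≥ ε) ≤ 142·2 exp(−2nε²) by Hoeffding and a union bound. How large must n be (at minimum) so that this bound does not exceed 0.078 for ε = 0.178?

130

Need 2·142·exp(−2nε²) ≤ 0.078, i.e. exp(−2nε²) ≤ 0.078/284.
So 2nε² ≥ ln(284/0.078) = 8.200021.
Hence n ≥ 8.200021/(2·0.178²) = 129.403.
The smallest integer n is 130.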